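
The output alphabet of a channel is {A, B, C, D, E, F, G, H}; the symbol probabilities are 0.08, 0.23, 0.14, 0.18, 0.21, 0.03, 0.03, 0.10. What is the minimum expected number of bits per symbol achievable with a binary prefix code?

2.76 bits/symbol

Repeatedly combine the two least-probable nodes; the expected code length is the sum of the merged weights.
merge 3/100 + 3/100 → 3/50
merge 3/50 + 2/25 → 7/50
merge 1/10 + 7/50 → 6/25
merge 7/50 + 9/50 → 8/25
merge 21/100 + 23/100 → 11/25
merge 6/25 + 8/25 → 14/25
merge 11/25 + 14/25 → 1
L = 3/50 + 7/50 + 6/25 + 8/25 + 11/25 + 14/25 + 1 = 69/25 = 2.76 bits/symbol.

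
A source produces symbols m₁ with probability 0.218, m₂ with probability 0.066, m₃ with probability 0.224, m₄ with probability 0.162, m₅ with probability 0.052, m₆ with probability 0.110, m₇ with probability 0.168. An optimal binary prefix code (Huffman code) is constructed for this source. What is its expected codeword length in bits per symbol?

2.676 bits/symbol

Repeatedly combine the two least-probable nodes; the expected code length is the sum of the merged weights.
merge 13/250 + 33/500 → 59/500
merge 11/100 + 59/500 → 57/250
merge 81/500 + 21/125 → 33/100
merge 109/500 + 28/125 → 221/500
merge 57/250 + 33/100 → 279/500
merge 221/500 + 279/500 → 1
L = 59/500 + 57/250 + 33/100 + 221/500 + 279/500 + 1 = 669/250 = 2.676 bits/symbol.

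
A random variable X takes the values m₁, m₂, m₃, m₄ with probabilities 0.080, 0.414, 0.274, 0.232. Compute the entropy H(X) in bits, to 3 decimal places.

1.819 bits

H = −Σ pᵢ log₂ pᵢ.
−0.080·log₂(0.080) = 0.2915
−0.414·log₂(0.414) = 0.5267
−0.274·log₂(0.274) = 0.5118
−0.232·log₂(0.232) = 0.4890
Sum ≈ 1.8190 → 1.819 bits.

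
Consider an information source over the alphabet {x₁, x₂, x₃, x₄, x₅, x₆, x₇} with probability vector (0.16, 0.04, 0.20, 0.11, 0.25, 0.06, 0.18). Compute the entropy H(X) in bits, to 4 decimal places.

H = −Σ pᵢ log₂ pᵢ.
−0.16·log₂(0.16) = 0.4230
−0.04·log₂(0.04) = 0.1858
−0.20·log₂(0.20) = 0.4644
−0.11·log₂(0.11) = 0.3503
−0.25·log₂(0.25) = 0.5000
−0.06·log₂(0.06) = 0.2435
−0.18·log₂(0.18) = 0.4453
Sum ≈ 2.6123 → 2.6123 bits.

2.6123 bits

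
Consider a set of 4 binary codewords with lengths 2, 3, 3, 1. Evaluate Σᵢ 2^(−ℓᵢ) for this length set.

With common denominator 2^3 = 8: Σ 2^(−ℓᵢ) = 2/8 + 1/8 + 1/8 + 4/8 = 8/8 = 1.

1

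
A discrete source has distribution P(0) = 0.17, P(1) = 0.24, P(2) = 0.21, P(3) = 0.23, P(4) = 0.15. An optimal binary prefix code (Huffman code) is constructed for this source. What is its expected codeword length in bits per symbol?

Repeatedly combine the two least-probable nodes; the expected code length is the sum of the merged weights.
merge 3/20 + 17/100 → 8/25
merge 21/100 + 23/100 → 11/25
merge 6/25 + 8/25 → 14/25
merge 11/25 + 14/25 → 1
L = 8/25 + 11/25 + 14/25 + 1 = 58/25 = 2.32 bits/symbol.

2.32 bits/symbol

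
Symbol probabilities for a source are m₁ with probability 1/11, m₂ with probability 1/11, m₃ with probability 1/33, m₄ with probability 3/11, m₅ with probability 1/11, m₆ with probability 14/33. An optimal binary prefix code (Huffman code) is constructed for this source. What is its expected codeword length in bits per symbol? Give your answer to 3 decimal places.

Repeatedly combine the two least-probable nodes; the expected code length is the sum of the merged weights.
merge 1/33 + 1/11 → 4/33
merge 1/11 + 1/11 → 2/11
merge 4/33 + 2/11 → 10/33
merge 3/11 + 10/33 → 19/33
merge 14/33 + 19/33 → 1
L = 4/33 + 2/11 + 10/33 + 19/33 + 1 = 24/11 ≈ 2.182 bits/symbol.

2.182 bits/symbol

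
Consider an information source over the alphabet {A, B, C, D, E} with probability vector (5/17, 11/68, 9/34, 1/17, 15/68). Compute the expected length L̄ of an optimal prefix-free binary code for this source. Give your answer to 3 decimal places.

2.221 bits/symbol

Repeatedly combine the two least-probable nodes; the expected code length is the sum of the merged weights.
merge 1/17 + 11/68 → 15/68
merge 15/68 + 15/68 → 15/34
merge 9/34 + 5/17 → 19/34
merge 15/34 + 19/34 → 1
L = 15/68 + 15/34 + 19/34 + 1 = 151/68 ≈ 2.221 bits/symbol.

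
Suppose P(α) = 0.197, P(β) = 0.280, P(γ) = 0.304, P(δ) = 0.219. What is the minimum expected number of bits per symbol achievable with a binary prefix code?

2 bits/symbol

Repeatedly combine the two least-probable nodes; the expected code length is the sum of the merged weights.
merge 197/1000 + 219/1000 → 52/125
merge 7/25 + 38/125 → 73/125
merge 52/125 + 73/125 → 1
L = 52/125 + 73/125 + 1 = 2 bits/symbol.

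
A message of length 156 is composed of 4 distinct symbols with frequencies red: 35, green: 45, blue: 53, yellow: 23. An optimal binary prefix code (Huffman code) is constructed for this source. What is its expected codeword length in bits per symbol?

Probabilities are the counts divided by 156.
Repeatedly combine the two least-probable nodes; the expected code length is the sum of the merged weights.
merge 23/156 + 35/156 → 29/78
merge 15/52 + 53/156 → 49/78
merge 29/78 + 49/78 → 1
L = 29/78 + 49/78 + 1 = 2 bits/symbol.

2 bits/symbol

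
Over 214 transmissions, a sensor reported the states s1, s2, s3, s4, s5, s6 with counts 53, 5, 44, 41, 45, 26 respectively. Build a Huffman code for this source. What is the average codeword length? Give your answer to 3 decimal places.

Probabilities are the counts divided by 214.
Repeatedly combine the two least-probable nodes; the expected code length is the sum of the merged weights.
merge 5/214 + 13/107 → 31/214
merge 31/214 + 41/214 → 36/107
merge 22/107 + 45/214 → 89/214
merge 53/214 + 36/107 → 125/214
merge 89/214 + 125/214 → 1
L = 31/214 + 36/107 + 89/214 + 125/214 + 1 = 531/214 ≈ 2.481 bits/symbol.

2.481 bits/symbol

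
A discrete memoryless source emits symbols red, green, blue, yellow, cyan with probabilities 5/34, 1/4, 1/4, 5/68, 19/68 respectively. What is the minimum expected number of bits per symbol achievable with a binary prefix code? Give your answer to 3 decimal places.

Repeatedly combine the two least-probable nodes; the expected code length is the sum of the merged weights.
merge 5/68 + 5/34 → 15/68
merge 15/68 + 1/4 → 8/17
merge 1/4 + 19/68 → 9/17
merge 8/17 + 9/17 → 1
L = 15/68 + 8/17 + 9/17 + 1 = 151/68 ≈ 2.221 bits/symbol.

2.221 bits/symbol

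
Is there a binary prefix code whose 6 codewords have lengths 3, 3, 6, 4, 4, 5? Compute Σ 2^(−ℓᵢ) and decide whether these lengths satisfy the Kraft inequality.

With common denominator 2^6 = 64: Σ 2^(−ℓᵢ) = 8/64 + 8/64 + 1/64 + 4/64 + 4/64 + 2/64 = 27/64 = 0.421875.
Kraft's inequality requires Σ ≤ 1; here Σ = 0.421875 ≤ 1, so such a prefix code exists.

0.421875; yes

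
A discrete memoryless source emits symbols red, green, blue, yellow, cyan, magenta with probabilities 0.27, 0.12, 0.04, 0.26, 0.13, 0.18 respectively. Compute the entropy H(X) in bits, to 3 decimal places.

2.396 bits

H = −Σ pᵢ log₂ pᵢ.
−0.27·log₂(0.27) = 0.5100
−0.12·log₂(0.12) = 0.3671
−0.04·log₂(0.04) = 0.1858
−0.26·log₂(0.26) = 0.5053
−0.13·log₂(0.13) = 0.3826
−0.18·log₂(0.18) = 0.4453
Sum ≈ 2.3961 → 2.396 bits.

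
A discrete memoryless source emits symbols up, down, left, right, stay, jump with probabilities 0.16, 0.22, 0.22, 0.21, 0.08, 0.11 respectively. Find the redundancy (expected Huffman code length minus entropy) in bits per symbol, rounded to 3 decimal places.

0.041 bits

Entropy H = −Σ p log₂ p ≈ 2.4988 bits.
Huffman merges: 2/25+11/100→19/100; 4/25+19/100→7/20; 21/100+11/50→43/100; 11/50+7/20→57/100; 43/100+57/100→1. L = 127/50 ≈ 2.5400.
L − H = 2.5400 − 2.4988 = 0.041 bits.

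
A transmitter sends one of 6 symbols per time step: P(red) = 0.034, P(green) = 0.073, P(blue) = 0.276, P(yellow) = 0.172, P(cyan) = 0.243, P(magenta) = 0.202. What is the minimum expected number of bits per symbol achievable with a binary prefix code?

Repeatedly combine the two least-probable nodes; the expected code length is the sum of the merged weights.
merge 17/500 + 73/1000 → 107/1000
merge 107/1000 + 43/250 → 279/1000
merge 101/500 + 243/1000 → 89/200
merge 69/250 + 279/1000 → 111/200
merge 89/200 + 111/200 → 1
L = 107/1000 + 279/1000 + 89/200 + 111/200 + 1 = 1193/500 = 2.386 bits/symbol.

2.386 bits/symbol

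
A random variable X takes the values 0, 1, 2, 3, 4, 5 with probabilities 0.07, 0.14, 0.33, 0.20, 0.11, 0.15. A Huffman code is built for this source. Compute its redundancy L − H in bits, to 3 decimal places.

Entropy H = −Σ p log₂ p ≈ 2.4187 bits.
Huffman merges: 7/100+11/100→9/50; 7/50+3/20→29/100; 9/50+1/5→19/50; 29/100+33/100→31/50; 19/50+31/50→1. L = 247/100 ≈ 2.4700.
L − H = 2.4700 − 2.4187 = 0.051 bits.

0.051 bits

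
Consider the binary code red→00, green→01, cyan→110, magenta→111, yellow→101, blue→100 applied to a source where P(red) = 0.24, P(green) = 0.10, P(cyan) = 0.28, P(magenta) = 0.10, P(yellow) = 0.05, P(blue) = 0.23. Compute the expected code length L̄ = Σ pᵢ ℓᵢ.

L̄ = Σ pᵢ·ℓᵢ = 0.24·2 + 0.10·2 + 0.28·3 + 0.10·3 + 0.05·3 + 0.23·3 = 2.66 bits/symbol.

2.66 bits/symbol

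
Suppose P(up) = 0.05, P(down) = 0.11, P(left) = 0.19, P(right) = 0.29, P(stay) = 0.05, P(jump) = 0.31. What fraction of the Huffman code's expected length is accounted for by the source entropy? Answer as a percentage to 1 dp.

98.7%

Entropy H = −Σ p log₂ p ≈ 2.2794 bits.
Huffman merges: 1/20+1/20→1/10; 1/10+11/100→21/100; 19/100+21/100→2/5; 29/100+31/100→3/5; 2/5+3/5→1. L = 231/100 ≈ 2.3100.
Efficiency = H/L = 2.2794/2.3100 = 98.7%.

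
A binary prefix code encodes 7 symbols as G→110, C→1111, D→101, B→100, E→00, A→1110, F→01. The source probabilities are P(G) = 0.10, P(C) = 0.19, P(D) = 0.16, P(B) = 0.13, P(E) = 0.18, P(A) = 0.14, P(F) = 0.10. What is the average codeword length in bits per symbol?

L̄ = Σ pᵢ·ℓᵢ = 0.10·3 + 0.19·4 + 0.16·3 + 0.13·3 + 0.18·2 + 0.14·4 + 0.10·2 = 3.05 bits/symbol.

3.05 bits/symbol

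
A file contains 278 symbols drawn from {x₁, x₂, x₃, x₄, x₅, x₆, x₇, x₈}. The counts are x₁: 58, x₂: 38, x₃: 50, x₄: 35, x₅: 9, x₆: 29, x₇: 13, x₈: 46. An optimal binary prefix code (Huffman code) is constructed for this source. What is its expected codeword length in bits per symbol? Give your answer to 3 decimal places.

2.871 bits/symbol

Probabilities are the counts divided by 278.
Repeatedly combine the two least-probable nodes; the expected code length is the sum of the merged weights.
merge 9/278 + 13/278 → 11/139
merge 11/139 + 29/278 → 51/278
merge 35/278 + 19/139 → 73/278
merge 23/139 + 25/139 → 48/139
merge 51/278 + 29/139 → 109/278
merge 73/278 + 48/139 → 169/278
merge 109/278 + 169/278 → 1
L = 11/139 + 51/278 + 73/278 + 48/139 + 109/278 + 169/278 + 1 = 399/139 ≈ 2.871 bits/symbol.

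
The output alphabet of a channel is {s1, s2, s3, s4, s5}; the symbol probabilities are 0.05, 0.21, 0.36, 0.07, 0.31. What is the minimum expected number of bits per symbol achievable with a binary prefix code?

Repeatedly combine the two least-probable nodes; the expected code length is the sum of the merged weights.
merge 1/20 + 7/100 → 3/25
merge 3/25 + 21/100 → 33/100
merge 31/100 + 33/100 → 16/25
merge 9/25 + 16/25 → 1
L = 3/25 + 33/100 + 16/25 + 1 = 209/100 = 2.09 bits/symbol.

2.09 bits/symbol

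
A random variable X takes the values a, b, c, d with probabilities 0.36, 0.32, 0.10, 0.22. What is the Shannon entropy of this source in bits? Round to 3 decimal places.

1.869 bits

H = −Σ pᵢ log₂ pᵢ.
−0.36·log₂(0.36) = 0.5306
−0.32·log₂(0.32) = 0.5260
−0.10·log₂(0.10) = 0.3322
−0.22·log₂(0.22) = 0.4806
Sum ≈ 1.8694 → 1.869 bits.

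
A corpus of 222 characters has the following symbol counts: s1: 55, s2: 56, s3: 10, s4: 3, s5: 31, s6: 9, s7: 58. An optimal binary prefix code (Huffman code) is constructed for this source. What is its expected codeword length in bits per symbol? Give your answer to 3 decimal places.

2.392 bits/symbol

Probabilities are the counts divided by 222.
Repeatedly combine the two least-probable nodes; the expected code length is the sum of the merged weights.
merge 1/74 + 3/74 → 2/37
merge 5/111 + 2/37 → 11/111
merge 11/111 + 31/222 → 53/222
merge 53/222 + 55/222 → 18/37
merge 28/111 + 29/111 → 19/37
merge 18/37 + 19/37 → 1
L = 2/37 + 11/111 + 53/222 + 18/37 + 19/37 + 1 = 177/74 ≈ 2.392 bits/symbol.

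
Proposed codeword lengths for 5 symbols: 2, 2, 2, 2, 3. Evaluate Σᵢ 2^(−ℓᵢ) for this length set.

With common denominator 2^3 = 8: Σ 2^(−ℓᵢ) = 2/8 + 2/8 + 2/8 + 2/8 + 1/8 = 9/8 = 1.125.

1.125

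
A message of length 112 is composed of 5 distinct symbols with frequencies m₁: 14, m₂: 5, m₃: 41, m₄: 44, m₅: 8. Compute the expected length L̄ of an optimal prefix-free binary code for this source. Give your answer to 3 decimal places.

Probabilities are the counts divided by 112.
Repeatedly combine the two least-probable nodes; the expected code length is the sum of the merged weights.
merge 5/112 + 1/14 → 13/112
merge 13/112 + 1/8 → 27/112
merge 27/112 + 41/112 → 17/28
merge 11/28 + 17/28 → 1
L = 13/112 + 27/112 + 17/28 + 1 = 55/28 ≈ 1.964 bits/symbol.

1.964 bits/symbol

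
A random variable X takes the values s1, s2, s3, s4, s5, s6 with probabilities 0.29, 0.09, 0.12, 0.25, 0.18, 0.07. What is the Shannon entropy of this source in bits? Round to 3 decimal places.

H = −Σ pᵢ log₂ pᵢ.
−0.29·log₂(0.29) = 0.5179
−0.09·log₂(0.09) = 0.3127
−0.12·log₂(0.12) = 0.3671
−0.25·log₂(0.25) = 0.5000
−0.18·log₂(0.18) = 0.4453
−0.07·log₂(0.07) = 0.2686
Sum ≈ 2.4115 → 2.411 bits.

2.411 bits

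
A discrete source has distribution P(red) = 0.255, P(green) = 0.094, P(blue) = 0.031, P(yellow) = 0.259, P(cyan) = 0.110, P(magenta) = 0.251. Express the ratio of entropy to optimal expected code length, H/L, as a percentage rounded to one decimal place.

Entropy H = −Σ p log₂ p ≈ 2.3344 bits.
Huffman merges: 31/1000+47/500→1/8; 11/100+1/8→47/200; 47/200+251/1000→243/500; 51/200+259/1000→257/500; 243/500+257/500→1. L = 59/25 ≈ 2.3600.
Efficiency = H/L = 2.3344/2.3600 = 98.9%.

98.9%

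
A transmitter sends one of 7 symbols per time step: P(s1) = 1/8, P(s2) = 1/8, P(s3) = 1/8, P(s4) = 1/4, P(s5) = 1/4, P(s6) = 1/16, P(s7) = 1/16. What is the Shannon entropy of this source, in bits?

2.625 bits

Each probability is a power of 1/2, so log₂(1/p) is an integer.
H = Σ p·log₂(1/p) = 1/8·3 + 1/8·3 + 1/8·3 + 1/4·2 + 1/4·2 + 1/16·4 + 1/16·4 = 2.625 bits.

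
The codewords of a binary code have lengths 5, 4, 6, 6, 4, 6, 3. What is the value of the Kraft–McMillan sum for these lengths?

0.328125

With common denominator 2^6 = 64: Σ 2^(−ℓᵢ) = 2/64 + 4/64 + 1/64 + 1/64 + 4/64 + 1/64 + 8/64 = 21/64 = 0.328125.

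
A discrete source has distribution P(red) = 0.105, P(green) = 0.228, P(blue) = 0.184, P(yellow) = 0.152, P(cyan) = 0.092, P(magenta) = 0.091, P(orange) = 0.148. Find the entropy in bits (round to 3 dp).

H = −Σ pᵢ log₂ pᵢ.
−0.105·log₂(0.105) = 0.3414
−0.228·log₂(0.228) = 0.4863
−0.184·log₂(0.184) = 0.4494
−0.152·log₂(0.152) = 0.4131
−0.092·log₂(0.092) = 0.3167
−0.091·log₂(0.091) = 0.3147
−0.148·log₂(0.148) = 0.4079
Sum ≈ 2.7295 → 2.729 bits.

2.729 bits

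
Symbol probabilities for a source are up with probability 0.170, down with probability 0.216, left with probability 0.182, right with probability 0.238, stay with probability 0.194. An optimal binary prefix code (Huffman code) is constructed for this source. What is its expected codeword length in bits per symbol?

2.352 bits/symbol

Repeatedly combine the two least-probable nodes; the expected code length is the sum of the merged weights.
merge 17/100 + 91/500 → 44/125
merge 97/500 + 27/125 → 41/100
merge 119/500 + 44/125 → 59/100
merge 41/100 + 59/100 → 1
L = 44/125 + 41/100 + 59/100 + 1 = 294/125 = 2.352 bits/symbol.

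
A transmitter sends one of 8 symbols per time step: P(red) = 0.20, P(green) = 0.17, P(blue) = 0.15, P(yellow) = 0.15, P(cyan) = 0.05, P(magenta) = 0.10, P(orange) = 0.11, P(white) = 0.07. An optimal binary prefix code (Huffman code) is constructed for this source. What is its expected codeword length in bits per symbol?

Repeatedly combine the two least-probable nodes; the expected code length is the sum of the merged weights.
merge 1/20 + 7/100 → 3/25
merge 1/10 + 11/100 → 21/100
merge 3/25 + 3/20 → 27/100
merge 3/20 + 17/100 → 8/25
merge 1/5 + 21/100 → 41/100
merge 27/100 + 8/25 → 59/100
merge 41/100 + 59/100 → 1
L = 3/25 + 21/100 + 27/100 + 8/25 + 41/100 + 59/100 + 1 = 73/25 = 2.92 bits/symbol.

2.92 bits/symbol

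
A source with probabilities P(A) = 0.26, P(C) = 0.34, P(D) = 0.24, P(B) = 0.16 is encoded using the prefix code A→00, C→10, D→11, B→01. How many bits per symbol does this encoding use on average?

2 bits/symbol

L̄ = Σ pᵢ·ℓᵢ = 0.26·2 + 0.34·2 + 0.24·2 + 0.16·2 = 2 bits/symbol.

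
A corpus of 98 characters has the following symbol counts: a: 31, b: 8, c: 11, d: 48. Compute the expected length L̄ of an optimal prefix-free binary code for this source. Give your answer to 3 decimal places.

1.704 bits/symbol

Probabilities are the counts divided by 98.
Repeatedly combine the two least-probable nodes; the expected code length is the sum of the merged weights.
merge 4/49 + 11/98 → 19/98
merge 19/98 + 31/98 → 25/49
merge 24/49 + 25/49 → 1
L = 19/98 + 25/49 + 1 = 167/98 ≈ 1.704 bits/symbol.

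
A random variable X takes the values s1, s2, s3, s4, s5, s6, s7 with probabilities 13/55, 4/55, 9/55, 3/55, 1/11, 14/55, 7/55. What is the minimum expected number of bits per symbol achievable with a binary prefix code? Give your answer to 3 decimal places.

2.636 bits/symbol

Repeatedly combine the two least-probable nodes; the expected code length is the sum of the merged weights.
merge 3/55 + 4/55 → 7/55
merge 1/11 + 7/55 → 12/55
merge 7/55 + 9/55 → 16/55
merge 12/55 + 13/55 → 5/11
merge 14/55 + 16/55 → 6/11
merge 5/11 + 6/11 → 1
L = 7/55 + 12/55 + 16/55 + 5/11 + 6/11 + 1 = 29/11 ≈ 2.636 bits/symbol.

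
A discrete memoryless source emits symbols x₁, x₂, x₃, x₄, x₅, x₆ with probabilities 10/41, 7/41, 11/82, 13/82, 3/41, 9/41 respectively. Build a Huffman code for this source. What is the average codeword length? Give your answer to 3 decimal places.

2.537 bits/symbol

Repeatedly combine the two least-probable nodes; the expected code length is the sum of the merged weights.
merge 3/41 + 11/82 → 17/82
merge 13/82 + 7/41 → 27/82
merge 17/82 + 9/41 → 35/82
merge 10/41 + 27/82 → 47/82
merge 35/82 + 47/82 → 1
L = 17/82 + 27/82 + 35/82 + 47/82 + 1 = 104/41 ≈ 2.537 bits/symbol.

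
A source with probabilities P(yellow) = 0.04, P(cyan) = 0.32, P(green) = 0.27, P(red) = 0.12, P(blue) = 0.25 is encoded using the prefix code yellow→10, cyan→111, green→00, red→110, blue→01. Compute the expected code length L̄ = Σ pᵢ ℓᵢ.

L̄ = Σ pᵢ·ℓᵢ = 0.04·2 + 0.32·3 + 0.27·2 + 0.12·3 + 0.25·2 = 2.44 bits/symbol.

2.44 bits/symbol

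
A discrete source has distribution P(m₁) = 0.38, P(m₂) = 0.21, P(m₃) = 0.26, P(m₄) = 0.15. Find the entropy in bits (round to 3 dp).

1.919 bits

H = −Σ pᵢ log₂ pᵢ.
−0.38·log₂(0.38) = 0.5305
−0.21·log₂(0.21) = 0.4728
−0.26·log₂(0.26) = 0.5053
−0.15·log₂(0.15) = 0.4105
Sum ≈ 1.9191 → 1.919 bits.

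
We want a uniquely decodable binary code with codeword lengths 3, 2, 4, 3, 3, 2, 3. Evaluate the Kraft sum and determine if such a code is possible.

1.0625; no

With common denominator 2^4 = 16: Σ 2^(−ℓᵢ) = 2/16 + 4/16 + 1/16 + 2/16 + 2/16 + 4/16 + 2/16 = 17/16 = 1.0625.
Kraft's inequality requires Σ ≤ 1; here Σ = 1.0625 > 1, so no such prefix code exists.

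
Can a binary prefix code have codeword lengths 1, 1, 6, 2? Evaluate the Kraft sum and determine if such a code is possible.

1.265625; no

With common denominator 2^6 = 64: Σ 2^(−ℓᵢ) = 32/64 + 32/64 + 1/64 + 16/64 = 81/64 = 1.265625.
Kraft's inequality requires Σ ≤ 1; here Σ = 1.265625 > 1, so no such prefix code exists.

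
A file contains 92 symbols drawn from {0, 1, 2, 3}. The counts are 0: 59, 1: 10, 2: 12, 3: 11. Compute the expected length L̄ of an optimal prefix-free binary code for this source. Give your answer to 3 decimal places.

1.587 bits/symbol

Probabilities are the counts divided by 92.
Repeatedly combine the two least-probable nodes; the expected code length is the sum of the merged weights.
merge 5/46 + 11/92 → 21/92
merge 3/23 + 21/92 → 33/92
merge 33/92 + 59/92 → 1
L = 21/92 + 33/92 + 1 = 73/46 ≈ 1.587 bits/symbol.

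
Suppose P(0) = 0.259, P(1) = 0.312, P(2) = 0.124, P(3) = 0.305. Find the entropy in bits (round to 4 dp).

1.9250 bits

H = −Σ pᵢ log₂ pᵢ.
−0.259·log₂(0.259) = 0.5048
−0.312·log₂(0.312) = 0.5243
−0.124·log₂(0.124) = 0.3734
−0.305·log₂(0.305) = 0.5225
Sum ≈ 1.9250 → 1.9250 bits.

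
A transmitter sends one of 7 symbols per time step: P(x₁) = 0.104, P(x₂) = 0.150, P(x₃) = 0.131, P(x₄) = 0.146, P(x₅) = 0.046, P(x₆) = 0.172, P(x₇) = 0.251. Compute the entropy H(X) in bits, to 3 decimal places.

H = −Σ pᵢ log₂ pᵢ.
−0.104·log₂(0.104) = 0.3396
−0.150·log₂(0.150) = 0.4105
−0.131·log₂(0.131) = 0.3841
−0.146·log₂(0.146) = 0.4053
−0.046·log₂(0.046) = 0.2043
−0.172·log₂(0.172) = 0.4368
−0.251·log₂(0.251) = 0.5006
Sum ≈ 2.6813 → 2.681 bits.

2.681 bits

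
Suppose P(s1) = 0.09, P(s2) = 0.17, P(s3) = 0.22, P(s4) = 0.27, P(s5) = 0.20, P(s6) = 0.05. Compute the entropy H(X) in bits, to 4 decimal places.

2.4183 bits

H = −Σ pᵢ log₂ pᵢ.
−0.09·log₂(0.09) = 0.3127
−0.17·log₂(0.17) = 0.4346
−0.22·log₂(0.22) = 0.4806
−0.27·log₂(0.27) = 0.5100
−0.20·log₂(0.20) = 0.4644
−0.05·log₂(0.05) = 0.2161
Sum ≈ 2.4183 → 2.4183 bits.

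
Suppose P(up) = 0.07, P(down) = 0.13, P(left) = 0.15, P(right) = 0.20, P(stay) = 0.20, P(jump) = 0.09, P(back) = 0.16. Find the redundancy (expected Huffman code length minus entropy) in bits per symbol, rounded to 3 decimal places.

Entropy H = −Σ p log₂ p ≈ 2.7262 bits.
Huffman merges: 7/100+9/100→4/25; 13/100+3/20→7/25; 4/25+4/25→8/25; 1/5+1/5→2/5; 7/25+8/25→3/5; 2/5+3/5→1. L = 69/25 ≈ 2.7600.
L − H = 2.7600 − 2.7262 = 0.034 bits.

0.034 bits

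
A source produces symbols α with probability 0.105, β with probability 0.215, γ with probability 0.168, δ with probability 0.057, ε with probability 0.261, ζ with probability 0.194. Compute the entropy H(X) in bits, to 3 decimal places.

2.451 bits

H = −Σ pᵢ log₂ pᵢ.
−0.105·log₂(0.105) = 0.3414
−0.215·log₂(0.215) = 0.4768
−0.168·log₂(0.168) = 0.4323
−0.057·log₂(0.057) = 0.2356
−0.261·log₂(0.261) = 0.5058
−0.194·log₂(0.194) = 0.4590
Sum ≈ 2.4509 → 2.451 bits.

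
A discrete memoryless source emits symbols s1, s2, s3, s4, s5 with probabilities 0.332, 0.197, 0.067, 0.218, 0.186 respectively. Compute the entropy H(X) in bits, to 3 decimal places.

2.182 bits

H = −Σ pᵢ log₂ pᵢ.
−0.332·log₂(0.332) = 0.5281
−0.197·log₂(0.197) = 0.4617
−0.067·log₂(0.067) = 0.2613
−0.218·log₂(0.218) = 0.4791
−0.186·log₂(0.186) = 0.4514
Sum ≈ 2.1816 → 2.182 bits.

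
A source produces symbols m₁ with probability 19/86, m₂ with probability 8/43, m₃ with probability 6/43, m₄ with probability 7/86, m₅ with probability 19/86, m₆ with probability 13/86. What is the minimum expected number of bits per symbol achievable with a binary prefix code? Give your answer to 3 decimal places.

Repeatedly combine the two least-probable nodes; the expected code length is the sum of the merged weights.
merge 7/86 + 6/43 → 19/86
merge 13/86 + 8/43 → 29/86
merge 19/86 + 19/86 → 19/43
merge 19/86 + 29/86 → 24/43
merge 19/43 + 24/43 → 1
L = 19/86 + 29/86 + 19/43 + 24/43 + 1 = 110/43 ≈ 2.558 bits/symbol.

2.558 bits/symbol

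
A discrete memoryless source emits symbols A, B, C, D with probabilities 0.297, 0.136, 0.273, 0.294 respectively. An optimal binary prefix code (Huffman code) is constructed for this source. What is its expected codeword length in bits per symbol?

Repeatedly combine the two least-probable nodes; the expected code length is the sum of the merged weights.
merge 17/125 + 273/1000 → 409/1000
merge 147/500 + 297/1000 → 591/1000
merge 409/1000 + 591/1000 → 1
L = 409/1000 + 591/1000 + 1 = 2 bits/symbol.

2 bits/symbol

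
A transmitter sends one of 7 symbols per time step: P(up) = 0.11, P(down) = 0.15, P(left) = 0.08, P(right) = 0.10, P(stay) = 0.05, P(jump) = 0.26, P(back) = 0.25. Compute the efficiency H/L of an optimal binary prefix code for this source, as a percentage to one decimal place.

99.5%

Entropy H = −Σ p log₂ p ≈ 2.6059 bits.
Huffman merges: 1/20+2/25→13/100; 1/10+11/100→21/100; 13/100+3/20→7/25; 21/100+1/4→23/50; 13/50+7/25→27/50; 23/50+27/50→1. L = 131/50 ≈ 2.6200.
Efficiency = H/L = 2.6059/2.6200 = 99.5%.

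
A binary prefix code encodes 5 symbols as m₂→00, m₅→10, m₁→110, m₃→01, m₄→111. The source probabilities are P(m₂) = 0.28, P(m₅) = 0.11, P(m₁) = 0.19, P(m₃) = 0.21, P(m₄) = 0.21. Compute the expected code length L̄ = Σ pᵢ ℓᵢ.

2.4 bits/symbol

L̄ = Σ pᵢ·ℓᵢ = 0.28·2 + 0.11·2 + 0.19·3 + 0.21·2 + 0.21·3 = 2.4 bits/symbol.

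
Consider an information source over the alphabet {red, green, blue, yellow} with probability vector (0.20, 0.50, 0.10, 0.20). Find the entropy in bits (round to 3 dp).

H = −Σ pᵢ log₂ pᵢ.
−0.20·log₂(0.20) = 0.4644
−0.50·log₂(0.50) = 0.5000
−0.10·log₂(0.10) = 0.3322
−0.20·log₂(0.20) = 0.4644
Sum ≈ 1.7610 → 1.761 bits.

1.761 bits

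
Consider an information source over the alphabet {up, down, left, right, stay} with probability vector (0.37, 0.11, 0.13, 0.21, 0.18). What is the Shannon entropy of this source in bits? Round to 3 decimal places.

2.182 bits

H = −Σ pᵢ log₂ pᵢ.
−0.37·log₂(0.37) = 0.5307
−0.11·log₂(0.11) = 0.3503
−0.13·log₂(0.13) = 0.3826
−0.21·log₂(0.21) = 0.4728
−0.18·log₂(0.18) = 0.4453
Sum ≈ 2.1818 → 2.182 bits.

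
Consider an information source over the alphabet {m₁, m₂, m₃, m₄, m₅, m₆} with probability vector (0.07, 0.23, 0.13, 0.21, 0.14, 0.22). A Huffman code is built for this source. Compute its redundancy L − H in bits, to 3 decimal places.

0.051 bits

Entropy H = −Σ p log₂ p ≈ 2.4894 bits.
Huffman merges: 7/100+13/100→1/5; 7/50+1/5→17/50; 21/100+11/50→43/100; 23/100+17/50→57/100; 43/100+57/100→1. L = 127/50 ≈ 2.5400.
L − H = 2.5400 − 2.4894 = 0.051 bits.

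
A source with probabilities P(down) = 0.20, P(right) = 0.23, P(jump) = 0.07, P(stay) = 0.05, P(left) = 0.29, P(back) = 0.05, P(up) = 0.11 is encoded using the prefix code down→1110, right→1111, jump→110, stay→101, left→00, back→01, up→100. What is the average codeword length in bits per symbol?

L̄ = Σ pᵢ·ℓᵢ = 0.20·4 + 0.23·4 + 0.07·3 + 0.05·3 + 0.29·2 + 0.05·2 + 0.11·3 = 3.09 bits/symbol.

3.09 bits/symbol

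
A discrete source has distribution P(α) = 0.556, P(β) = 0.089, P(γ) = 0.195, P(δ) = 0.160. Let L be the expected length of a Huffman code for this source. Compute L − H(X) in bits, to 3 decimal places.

Entropy H = −Σ p log₂ p ≈ 1.6644 bits.
Huffman merges: 89/1000+4/25→249/1000; 39/200+249/1000→111/250; 111/250+139/250→1. L = 1693/1000 ≈ 1.6930.
L − H = 1.6930 − 1.6644 = 0.029 bits.

0.029 bits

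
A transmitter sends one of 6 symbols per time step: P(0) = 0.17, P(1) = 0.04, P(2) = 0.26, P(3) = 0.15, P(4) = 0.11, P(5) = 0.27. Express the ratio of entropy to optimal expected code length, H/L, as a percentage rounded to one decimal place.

Entropy H = −Σ p log₂ p ≈ 2.3965 bits.
Huffman merges: 1/25+11/100→3/20; 3/20+3/20→3/10; 17/100+13/50→43/100; 27/100+3/10→57/100; 43/100+57/100→1. L = 49/20 ≈ 2.4500.
Efficiency = H/L = 2.3965/2.4500 = 97.8%.

97.8%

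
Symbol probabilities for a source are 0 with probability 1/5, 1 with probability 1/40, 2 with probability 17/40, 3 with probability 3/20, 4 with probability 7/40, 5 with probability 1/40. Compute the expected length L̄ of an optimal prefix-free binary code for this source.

2.2 bits/symbol

Repeatedly combine the two least-probable nodes; the expected code length is the sum of the merged weights.
merge 1/40 + 1/40 → 1/20
merge 1/20 + 3/20 → 1/5
merge 7/40 + 1/5 → 3/8
merge 1/5 + 3/8 → 23/40
merge 17/40 + 23/40 → 1
L = 1/20 + 1/5 + 3/8 + 23/40 + 1 = 11/5 = 2.2 bits/symbol.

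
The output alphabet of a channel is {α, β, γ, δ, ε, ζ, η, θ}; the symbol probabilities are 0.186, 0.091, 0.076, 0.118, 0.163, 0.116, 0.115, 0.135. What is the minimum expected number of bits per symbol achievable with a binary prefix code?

Repeatedly combine the two least-probable nodes; the expected code length is the sum of the merged weights.
merge 19/250 + 91/1000 → 167/1000
merge 23/200 + 29/250 → 231/1000
merge 59/500 + 27/200 → 253/1000
merge 163/1000 + 167/1000 → 33/100
merge 93/500 + 231/1000 → 417/1000
merge 253/1000 + 33/100 → 583/1000
merge 417/1000 + 583/1000 → 1
L = 167/1000 + 231/1000 + 253/1000 + 33/100 + 417/1000 + 583/1000 + 1 = 2981/1000 = 2.981 bits/symbol.

2.981 bits/symbol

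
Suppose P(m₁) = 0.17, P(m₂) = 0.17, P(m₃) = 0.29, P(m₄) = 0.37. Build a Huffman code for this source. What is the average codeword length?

1.97 bits/symbol

Repeatedly combine the two least-probable nodes; the expected code length is the sum of the merged weights.
merge 17/100 + 17/100 → 17/50
merge 29/100 + 17/50 → 63/100
merge 37/100 + 63/100 → 1
L = 17/50 + 63/100 + 1 = 197/100 = 1.97 bits/symbol.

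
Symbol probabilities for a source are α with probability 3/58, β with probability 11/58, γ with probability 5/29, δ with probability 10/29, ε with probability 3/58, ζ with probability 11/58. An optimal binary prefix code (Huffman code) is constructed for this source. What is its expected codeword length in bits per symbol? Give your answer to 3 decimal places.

Repeatedly combine the two least-probable nodes; the expected code length is the sum of the merged weights.
merge 3/58 + 3/58 → 3/29
merge 3/29 + 5/29 → 8/29
merge 11/58 + 11/58 → 11/29
merge 8/29 + 10/29 → 18/29
merge 11/29 + 18/29 → 1
L = 3/29 + 8/29 + 11/29 + 18/29 + 1 = 69/29 ≈ 2.379 bits/symbol.

2.379 bits/symbol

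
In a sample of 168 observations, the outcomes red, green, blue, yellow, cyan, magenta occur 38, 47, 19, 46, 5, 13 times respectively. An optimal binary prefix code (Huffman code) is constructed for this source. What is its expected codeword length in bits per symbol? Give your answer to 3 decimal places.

2.327 bits/symbol

Probabilities are the counts divided by 168.
Repeatedly combine the two least-probable nodes; the expected code length is the sum of the merged weights.
merge 5/168 + 13/168 → 3/28
merge 3/28 + 19/168 → 37/168
merge 37/168 + 19/84 → 25/56
merge 23/84 + 47/168 → 31/56
merge 25/56 + 31/56 → 1
L = 3/28 + 37/168 + 25/56 + 31/56 + 1 = 391/168 ≈ 2.327 bits/symbol.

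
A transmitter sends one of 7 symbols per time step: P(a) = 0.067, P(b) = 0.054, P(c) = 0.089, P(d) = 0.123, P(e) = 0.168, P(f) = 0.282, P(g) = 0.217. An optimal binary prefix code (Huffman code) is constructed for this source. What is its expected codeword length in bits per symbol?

2.622 bits/symbol

Repeatedly combine the two least-probable nodes; the expected code length is the sum of the merged weights.
merge 27/500 + 67/1000 → 121/1000
merge 89/1000 + 121/1000 → 21/100
merge 123/1000 + 21/125 → 291/1000
merge 21/100 + 217/1000 → 427/1000
merge 141/500 + 291/1000 → 573/1000
merge 427/1000 + 573/1000 → 1
L = 121/1000 + 21/100 + 291/1000 + 427/1000 + 573/1000 + 1 = 1311/500 = 2.622 bits/symbol.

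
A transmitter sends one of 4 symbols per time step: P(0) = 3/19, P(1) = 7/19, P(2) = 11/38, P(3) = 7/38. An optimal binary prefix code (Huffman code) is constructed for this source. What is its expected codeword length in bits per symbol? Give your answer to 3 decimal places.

Repeatedly combine the two least-probable nodes; the expected code length is the sum of the merged weights.
merge 3/19 + 7/38 → 13/38
merge 11/38 + 13/38 → 12/19
merge 7/19 + 12/19 → 1
L = 13/38 + 12/19 + 1 = 75/38 ≈ 1.974 bits/symbol.

1.974 bits/symbol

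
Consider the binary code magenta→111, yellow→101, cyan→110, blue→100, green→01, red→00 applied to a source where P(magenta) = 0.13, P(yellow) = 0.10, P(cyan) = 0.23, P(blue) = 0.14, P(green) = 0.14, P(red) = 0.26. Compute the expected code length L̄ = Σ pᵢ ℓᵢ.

2.6 bits/symbol

L̄ = Σ pᵢ·ℓᵢ = 0.13·3 + 0.10·3 + 0.23·3 + 0.14·3 + 0.14·2 + 0.26·2 = 2.6 bits/symbol.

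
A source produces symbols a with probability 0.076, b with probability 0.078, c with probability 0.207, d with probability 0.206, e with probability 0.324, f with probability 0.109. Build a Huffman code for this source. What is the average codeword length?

Repeatedly combine the two least-probable nodes; the expected code length is the sum of the merged weights.
merge 19/250 + 39/500 → 77/500
merge 109/1000 + 77/500 → 263/1000
merge 103/500 + 207/1000 → 413/1000
merge 263/1000 + 81/250 → 587/1000
merge 413/1000 + 587/1000 → 1
L = 77/500 + 263/1000 + 413/1000 + 587/1000 + 1 = 2417/1000 = 2.417 bits/symbol.

2.417 bits/symbol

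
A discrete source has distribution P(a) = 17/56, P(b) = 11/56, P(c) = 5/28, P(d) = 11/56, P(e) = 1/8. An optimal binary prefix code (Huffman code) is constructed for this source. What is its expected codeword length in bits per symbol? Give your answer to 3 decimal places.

Repeatedly combine the two least-probable nodes; the expected code length is the sum of the merged weights.
merge 1/8 + 5/28 → 17/56
merge 11/56 + 11/56 → 11/28
merge 17/56 + 17/56 → 17/28
merge 11/28 + 17/28 → 1
L = 17/56 + 11/28 + 17/28 + 1 = 129/56 ≈ 2.304 bits/symbol.

2.304 bits/symbol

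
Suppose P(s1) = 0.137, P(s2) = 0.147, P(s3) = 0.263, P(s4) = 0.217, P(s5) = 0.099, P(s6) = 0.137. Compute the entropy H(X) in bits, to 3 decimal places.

H = −Σ pᵢ log₂ pᵢ.
−0.137·log₂(0.137) = 0.3929
−0.147·log₂(0.147) = 0.4066
−0.263·log₂(0.263) = 0.5068
−0.217·log₂(0.217) = 0.4783
−0.099·log₂(0.099) = 0.3303
−0.137·log₂(0.137) = 0.3929
Sum ≈ 2.5078 → 2.508 bits.

2.508 bits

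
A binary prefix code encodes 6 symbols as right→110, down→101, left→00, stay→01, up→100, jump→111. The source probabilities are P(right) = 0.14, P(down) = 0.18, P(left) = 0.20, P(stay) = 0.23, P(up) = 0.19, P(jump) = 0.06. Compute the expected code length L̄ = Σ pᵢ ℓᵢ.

2.57 bits/symbol

L̄ = Σ pᵢ·ℓᵢ = 0.14·3 + 0.18·3 + 0.20·2 + 0.23·2 + 0.19·3 + 0.06·3 = 2.57 bits/symbol.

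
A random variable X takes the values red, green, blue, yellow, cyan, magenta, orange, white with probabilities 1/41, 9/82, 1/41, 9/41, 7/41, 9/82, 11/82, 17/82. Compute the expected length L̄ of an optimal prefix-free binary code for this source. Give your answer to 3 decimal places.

Repeatedly combine the two least-probable nodes; the expected code length is the sum of the merged weights.
merge 1/41 + 1/41 → 2/41
merge 2/41 + 9/82 → 13/82
merge 9/82 + 11/82 → 10/41
merge 13/82 + 7/41 → 27/82
merge 17/82 + 9/41 → 35/82
merge 10/41 + 27/82 → 47/82
merge 35/82 + 47/82 → 1
L = 2/41 + 13/82 + 10/41 + 27/82 + 35/82 + 47/82 + 1 = 114/41 ≈ 2.780 bits/symbol.

2.780 bits/symbol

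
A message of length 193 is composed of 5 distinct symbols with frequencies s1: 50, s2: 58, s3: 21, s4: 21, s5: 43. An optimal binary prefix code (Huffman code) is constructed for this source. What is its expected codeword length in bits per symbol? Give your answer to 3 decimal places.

Probabilities are the counts divided by 193.
Repeatedly combine the two least-probable nodes; the expected code length is the sum of the merged weights.
merge 21/193 + 21/193 → 42/193
merge 42/193 + 43/193 → 85/193
merge 50/193 + 58/193 → 108/193
merge 85/193 + 108/193 → 1
L = 42/193 + 85/193 + 108/193 + 1 = 428/193 ≈ 2.218 bits/symbol.

2.218 bits/symbol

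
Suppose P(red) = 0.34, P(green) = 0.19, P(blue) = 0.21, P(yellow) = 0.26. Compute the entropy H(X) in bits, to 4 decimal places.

H = −Σ pᵢ log₂ pᵢ.
−0.34·log₂(0.34) = 0.5292
−0.19·log₂(0.19) = 0.4552
−0.21·log₂(0.21) = 0.4728
−0.26·log₂(0.26) = 0.5053
Sum ≈ 1.9625 → 1.9625 bits.

1.9625 bits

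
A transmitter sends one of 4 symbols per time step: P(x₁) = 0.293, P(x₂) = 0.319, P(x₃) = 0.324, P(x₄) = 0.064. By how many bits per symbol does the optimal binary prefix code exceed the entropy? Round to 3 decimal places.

Entropy H = −Σ p log₂ p ≈ 1.8254 bits.
Huffman merges: 8/125+293/1000→357/1000; 319/1000+81/250→643/1000; 357/1000+643/1000→1. L = 2 ≈ 2.0000.
L − H = 2.0000 − 1.8254 = 0.175 bits.

0.175 bits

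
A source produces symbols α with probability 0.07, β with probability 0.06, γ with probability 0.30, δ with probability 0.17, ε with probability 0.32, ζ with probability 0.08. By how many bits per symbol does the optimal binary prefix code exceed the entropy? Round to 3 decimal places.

0.055 bits

Entropy H = −Σ p log₂ p ≈ 2.2853 bits.
Huffman merges: 3/50+7/100→13/100; 2/25+13/100→21/100; 17/100+21/100→19/50; 3/10+8/25→31/50; 19/50+31/50→1. L = 117/50 ≈ 2.3400.
L − H = 2.3400 − 2.2853 = 0.055 bits.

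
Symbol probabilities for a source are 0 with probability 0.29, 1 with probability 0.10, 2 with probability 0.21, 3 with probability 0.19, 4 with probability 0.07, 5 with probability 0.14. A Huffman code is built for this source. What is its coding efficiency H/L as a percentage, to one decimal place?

Entropy H = −Σ p log₂ p ≈ 2.4438 bits.
Huffman merges: 7/100+1/10→17/100; 7/50+17/100→31/100; 19/100+21/100→2/5; 29/100+31/100→3/5; 2/5+3/5→1. L = 62/25 ≈ 2.4800.
Efficiency = H/L = 2.4438/2.4800 = 98.5%.

98.5%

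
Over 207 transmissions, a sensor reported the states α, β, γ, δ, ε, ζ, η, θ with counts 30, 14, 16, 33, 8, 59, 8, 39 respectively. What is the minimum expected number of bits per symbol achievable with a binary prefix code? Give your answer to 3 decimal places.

2.749 bits/symbol

Probabilities are the counts divided by 207.
Repeatedly combine the two least-probable nodes; the expected code length is the sum of the merged weights.
merge 8/207 + 8/207 → 16/207
merge 14/207 + 16/207 → 10/69
merge 16/207 + 10/69 → 2/9
merge 10/69 + 11/69 → 7/23
merge 13/69 + 2/9 → 85/207
merge 59/207 + 7/23 → 122/207
merge 85/207 + 122/207 → 1
L = 16/207 + 10/69 + 2/9 + 7/23 + 85/207 + 122/207 + 1 = 569/207 ≈ 2.749 bits/symbol.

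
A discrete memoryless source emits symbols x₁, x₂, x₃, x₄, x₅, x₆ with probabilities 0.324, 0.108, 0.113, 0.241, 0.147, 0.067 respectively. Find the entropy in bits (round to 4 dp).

2.3917 bits

H = −Σ pᵢ log₂ pᵢ.
−0.324·log₂(0.324) = 0.5268
−0.108·log₂(0.108) = 0.3468
−0.113·log₂(0.113) = 0.3555
−0.241·log₂(0.241) = 0.4947
−0.147·log₂(0.147) = 0.4066
−0.067·log₂(0.067) = 0.2613
Sum ≈ 2.3917 → 2.3917 bits.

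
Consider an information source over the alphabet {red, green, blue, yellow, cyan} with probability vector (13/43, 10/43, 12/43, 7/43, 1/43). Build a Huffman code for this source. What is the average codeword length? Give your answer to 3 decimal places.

Repeatedly combine the two least-probable nodes; the expected code length is the sum of the merged weights.
merge 1/43 + 7/43 → 8/43
merge 8/43 + 10/43 → 18/43
merge 12/43 + 13/43 → 25/43
merge 18/43 + 25/43 → 1
L = 8/43 + 18/43 + 25/43 + 1 = 94/43 ≈ 2.186 bits/symbol.

2.186 bits/symbol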